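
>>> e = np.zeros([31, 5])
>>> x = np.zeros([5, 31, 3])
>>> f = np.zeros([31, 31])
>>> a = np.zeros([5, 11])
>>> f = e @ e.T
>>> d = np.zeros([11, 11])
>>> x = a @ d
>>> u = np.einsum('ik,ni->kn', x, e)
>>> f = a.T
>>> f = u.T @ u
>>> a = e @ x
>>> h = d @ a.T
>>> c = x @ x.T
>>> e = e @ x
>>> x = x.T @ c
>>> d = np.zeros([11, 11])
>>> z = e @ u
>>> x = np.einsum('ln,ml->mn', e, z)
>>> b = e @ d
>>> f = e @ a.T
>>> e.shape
(31, 11)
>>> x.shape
(31, 11)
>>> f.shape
(31, 31)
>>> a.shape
(31, 11)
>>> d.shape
(11, 11)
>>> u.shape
(11, 31)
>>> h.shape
(11, 31)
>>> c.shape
(5, 5)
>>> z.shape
(31, 31)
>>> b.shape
(31, 11)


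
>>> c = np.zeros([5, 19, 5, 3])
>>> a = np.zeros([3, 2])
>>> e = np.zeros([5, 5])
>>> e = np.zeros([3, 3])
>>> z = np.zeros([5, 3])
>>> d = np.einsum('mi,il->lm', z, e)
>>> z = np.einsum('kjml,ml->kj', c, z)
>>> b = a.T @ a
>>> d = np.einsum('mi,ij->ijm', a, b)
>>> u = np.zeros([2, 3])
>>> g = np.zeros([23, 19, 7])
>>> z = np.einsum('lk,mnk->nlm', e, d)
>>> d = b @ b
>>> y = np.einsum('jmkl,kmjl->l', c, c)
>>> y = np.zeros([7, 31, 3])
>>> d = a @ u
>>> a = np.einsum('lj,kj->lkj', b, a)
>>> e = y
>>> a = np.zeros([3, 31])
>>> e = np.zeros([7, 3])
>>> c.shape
(5, 19, 5, 3)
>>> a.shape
(3, 31)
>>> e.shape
(7, 3)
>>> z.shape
(2, 3, 2)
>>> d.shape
(3, 3)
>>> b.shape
(2, 2)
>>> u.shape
(2, 3)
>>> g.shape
(23, 19, 7)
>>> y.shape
(7, 31, 3)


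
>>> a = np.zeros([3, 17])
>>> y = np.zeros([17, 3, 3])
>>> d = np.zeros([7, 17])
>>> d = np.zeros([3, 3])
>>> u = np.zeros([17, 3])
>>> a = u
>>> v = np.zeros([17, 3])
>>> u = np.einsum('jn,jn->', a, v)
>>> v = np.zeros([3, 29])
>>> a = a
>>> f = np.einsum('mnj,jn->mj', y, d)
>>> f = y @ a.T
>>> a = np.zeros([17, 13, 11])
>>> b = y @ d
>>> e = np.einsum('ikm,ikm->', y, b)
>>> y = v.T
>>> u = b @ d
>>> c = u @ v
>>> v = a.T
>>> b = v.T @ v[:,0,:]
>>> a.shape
(17, 13, 11)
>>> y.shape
(29, 3)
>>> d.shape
(3, 3)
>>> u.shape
(17, 3, 3)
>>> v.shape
(11, 13, 17)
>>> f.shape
(17, 3, 17)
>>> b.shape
(17, 13, 17)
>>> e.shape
()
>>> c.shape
(17, 3, 29)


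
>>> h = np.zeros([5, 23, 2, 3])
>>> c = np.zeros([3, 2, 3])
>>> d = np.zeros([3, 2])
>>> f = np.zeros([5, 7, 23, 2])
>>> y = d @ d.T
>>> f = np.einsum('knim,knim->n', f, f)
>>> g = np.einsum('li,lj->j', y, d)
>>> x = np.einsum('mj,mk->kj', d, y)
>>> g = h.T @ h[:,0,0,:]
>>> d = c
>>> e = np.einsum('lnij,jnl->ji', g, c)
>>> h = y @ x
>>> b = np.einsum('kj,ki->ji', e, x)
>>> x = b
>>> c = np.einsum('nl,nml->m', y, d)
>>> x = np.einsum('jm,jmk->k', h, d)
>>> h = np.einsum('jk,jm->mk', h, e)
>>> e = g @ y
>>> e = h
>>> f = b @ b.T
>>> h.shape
(23, 2)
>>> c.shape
(2,)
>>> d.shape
(3, 2, 3)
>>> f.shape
(23, 23)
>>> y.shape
(3, 3)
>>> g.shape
(3, 2, 23, 3)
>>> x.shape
(3,)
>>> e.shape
(23, 2)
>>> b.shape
(23, 2)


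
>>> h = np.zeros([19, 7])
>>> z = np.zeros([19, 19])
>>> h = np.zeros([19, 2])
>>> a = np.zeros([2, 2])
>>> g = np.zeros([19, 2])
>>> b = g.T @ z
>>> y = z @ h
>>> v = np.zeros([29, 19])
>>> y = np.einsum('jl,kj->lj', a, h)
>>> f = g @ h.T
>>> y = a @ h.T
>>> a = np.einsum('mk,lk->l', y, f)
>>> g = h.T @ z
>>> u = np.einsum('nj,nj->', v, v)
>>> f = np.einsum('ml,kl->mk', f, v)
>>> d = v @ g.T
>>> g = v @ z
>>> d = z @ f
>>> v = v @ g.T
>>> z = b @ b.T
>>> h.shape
(19, 2)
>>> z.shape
(2, 2)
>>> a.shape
(19,)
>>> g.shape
(29, 19)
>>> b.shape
(2, 19)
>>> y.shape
(2, 19)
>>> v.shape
(29, 29)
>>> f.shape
(19, 29)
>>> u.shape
()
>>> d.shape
(19, 29)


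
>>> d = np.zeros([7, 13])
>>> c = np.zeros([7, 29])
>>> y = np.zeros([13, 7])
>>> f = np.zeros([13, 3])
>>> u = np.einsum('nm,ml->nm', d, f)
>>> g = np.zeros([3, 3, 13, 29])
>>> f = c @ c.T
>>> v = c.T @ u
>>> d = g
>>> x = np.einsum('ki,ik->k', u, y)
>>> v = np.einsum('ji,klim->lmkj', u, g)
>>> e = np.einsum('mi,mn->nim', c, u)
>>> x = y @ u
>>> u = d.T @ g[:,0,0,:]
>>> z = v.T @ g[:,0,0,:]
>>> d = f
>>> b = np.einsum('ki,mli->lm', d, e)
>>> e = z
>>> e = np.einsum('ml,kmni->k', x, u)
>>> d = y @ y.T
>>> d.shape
(13, 13)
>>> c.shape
(7, 29)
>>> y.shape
(13, 7)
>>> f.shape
(7, 7)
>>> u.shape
(29, 13, 3, 29)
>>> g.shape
(3, 3, 13, 29)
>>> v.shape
(3, 29, 3, 7)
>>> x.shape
(13, 13)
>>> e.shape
(29,)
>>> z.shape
(7, 3, 29, 29)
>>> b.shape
(29, 13)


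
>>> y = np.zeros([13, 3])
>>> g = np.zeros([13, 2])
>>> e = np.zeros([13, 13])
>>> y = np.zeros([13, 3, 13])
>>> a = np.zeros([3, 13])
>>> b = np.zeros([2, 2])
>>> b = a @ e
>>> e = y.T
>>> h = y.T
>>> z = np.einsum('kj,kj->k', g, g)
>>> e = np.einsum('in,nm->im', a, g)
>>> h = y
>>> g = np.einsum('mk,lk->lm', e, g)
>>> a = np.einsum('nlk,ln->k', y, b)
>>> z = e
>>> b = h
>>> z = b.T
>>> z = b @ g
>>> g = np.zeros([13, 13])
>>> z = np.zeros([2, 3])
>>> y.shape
(13, 3, 13)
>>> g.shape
(13, 13)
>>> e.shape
(3, 2)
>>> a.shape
(13,)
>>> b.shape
(13, 3, 13)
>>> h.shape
(13, 3, 13)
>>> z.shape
(2, 3)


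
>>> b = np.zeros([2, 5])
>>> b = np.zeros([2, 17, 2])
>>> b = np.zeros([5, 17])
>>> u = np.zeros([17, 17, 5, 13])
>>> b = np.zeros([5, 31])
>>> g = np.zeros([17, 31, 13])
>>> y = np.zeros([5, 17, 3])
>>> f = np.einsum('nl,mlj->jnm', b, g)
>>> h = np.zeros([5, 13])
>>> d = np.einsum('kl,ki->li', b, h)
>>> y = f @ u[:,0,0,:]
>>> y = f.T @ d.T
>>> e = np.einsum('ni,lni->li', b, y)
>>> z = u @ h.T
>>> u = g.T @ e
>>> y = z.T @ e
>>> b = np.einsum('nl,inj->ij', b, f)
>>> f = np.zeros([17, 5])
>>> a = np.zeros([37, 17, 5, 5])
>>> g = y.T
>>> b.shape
(13, 17)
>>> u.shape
(13, 31, 31)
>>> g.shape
(31, 17, 5, 5)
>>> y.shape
(5, 5, 17, 31)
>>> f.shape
(17, 5)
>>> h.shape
(5, 13)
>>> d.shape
(31, 13)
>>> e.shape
(17, 31)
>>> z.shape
(17, 17, 5, 5)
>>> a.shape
(37, 17, 5, 5)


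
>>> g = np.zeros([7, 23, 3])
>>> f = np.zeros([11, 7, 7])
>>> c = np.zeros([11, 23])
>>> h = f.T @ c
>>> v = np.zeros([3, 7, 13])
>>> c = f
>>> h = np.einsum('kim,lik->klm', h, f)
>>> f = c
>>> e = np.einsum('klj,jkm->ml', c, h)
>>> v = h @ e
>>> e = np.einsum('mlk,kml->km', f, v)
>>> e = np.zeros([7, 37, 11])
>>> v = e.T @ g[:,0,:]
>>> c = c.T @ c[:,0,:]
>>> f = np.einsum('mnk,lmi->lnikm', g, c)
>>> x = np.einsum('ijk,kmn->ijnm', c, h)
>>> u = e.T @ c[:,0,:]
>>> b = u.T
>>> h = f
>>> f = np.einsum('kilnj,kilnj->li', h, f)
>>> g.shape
(7, 23, 3)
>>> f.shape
(7, 23)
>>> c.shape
(7, 7, 7)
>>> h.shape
(7, 23, 7, 3, 7)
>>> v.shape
(11, 37, 3)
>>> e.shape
(7, 37, 11)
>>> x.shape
(7, 7, 23, 11)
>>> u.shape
(11, 37, 7)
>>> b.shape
(7, 37, 11)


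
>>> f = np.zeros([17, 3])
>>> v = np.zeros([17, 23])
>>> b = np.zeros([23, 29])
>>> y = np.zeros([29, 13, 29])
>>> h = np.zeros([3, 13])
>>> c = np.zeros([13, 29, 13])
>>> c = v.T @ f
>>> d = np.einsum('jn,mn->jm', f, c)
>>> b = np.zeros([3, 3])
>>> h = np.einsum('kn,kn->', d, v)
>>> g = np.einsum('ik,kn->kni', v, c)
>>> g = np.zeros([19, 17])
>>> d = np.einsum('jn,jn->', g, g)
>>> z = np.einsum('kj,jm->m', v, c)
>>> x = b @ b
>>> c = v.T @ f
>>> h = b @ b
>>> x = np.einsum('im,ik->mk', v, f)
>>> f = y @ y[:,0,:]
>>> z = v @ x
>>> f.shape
(29, 13, 29)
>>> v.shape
(17, 23)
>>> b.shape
(3, 3)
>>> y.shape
(29, 13, 29)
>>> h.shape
(3, 3)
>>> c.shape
(23, 3)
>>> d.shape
()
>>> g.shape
(19, 17)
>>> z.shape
(17, 3)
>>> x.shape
(23, 3)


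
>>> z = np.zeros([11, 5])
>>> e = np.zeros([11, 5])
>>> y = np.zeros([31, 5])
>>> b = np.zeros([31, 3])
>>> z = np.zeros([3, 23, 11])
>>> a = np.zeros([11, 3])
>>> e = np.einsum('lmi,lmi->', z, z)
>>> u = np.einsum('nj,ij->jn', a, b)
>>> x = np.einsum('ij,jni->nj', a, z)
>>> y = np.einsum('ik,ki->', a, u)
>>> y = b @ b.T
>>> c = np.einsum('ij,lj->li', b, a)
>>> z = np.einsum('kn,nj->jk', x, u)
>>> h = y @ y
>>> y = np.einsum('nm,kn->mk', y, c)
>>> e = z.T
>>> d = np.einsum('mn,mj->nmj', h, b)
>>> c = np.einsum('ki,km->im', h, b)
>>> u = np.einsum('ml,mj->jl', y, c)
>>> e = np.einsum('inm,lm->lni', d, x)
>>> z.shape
(11, 23)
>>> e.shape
(23, 31, 31)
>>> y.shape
(31, 11)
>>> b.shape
(31, 3)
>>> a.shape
(11, 3)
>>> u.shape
(3, 11)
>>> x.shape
(23, 3)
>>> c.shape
(31, 3)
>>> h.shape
(31, 31)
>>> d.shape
(31, 31, 3)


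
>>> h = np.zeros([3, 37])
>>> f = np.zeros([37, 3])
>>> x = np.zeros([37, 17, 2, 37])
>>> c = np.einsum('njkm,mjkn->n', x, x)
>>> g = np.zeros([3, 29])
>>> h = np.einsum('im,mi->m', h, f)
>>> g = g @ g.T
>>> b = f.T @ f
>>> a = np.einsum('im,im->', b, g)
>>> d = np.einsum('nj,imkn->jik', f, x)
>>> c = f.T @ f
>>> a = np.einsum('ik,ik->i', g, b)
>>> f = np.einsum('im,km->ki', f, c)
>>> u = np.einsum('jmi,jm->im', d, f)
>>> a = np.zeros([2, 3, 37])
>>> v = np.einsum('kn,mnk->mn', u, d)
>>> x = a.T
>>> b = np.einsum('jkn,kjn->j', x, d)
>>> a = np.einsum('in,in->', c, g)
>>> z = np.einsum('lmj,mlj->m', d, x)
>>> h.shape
(37,)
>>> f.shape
(3, 37)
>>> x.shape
(37, 3, 2)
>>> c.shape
(3, 3)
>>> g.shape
(3, 3)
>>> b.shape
(37,)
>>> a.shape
()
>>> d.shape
(3, 37, 2)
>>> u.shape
(2, 37)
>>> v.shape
(3, 37)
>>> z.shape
(37,)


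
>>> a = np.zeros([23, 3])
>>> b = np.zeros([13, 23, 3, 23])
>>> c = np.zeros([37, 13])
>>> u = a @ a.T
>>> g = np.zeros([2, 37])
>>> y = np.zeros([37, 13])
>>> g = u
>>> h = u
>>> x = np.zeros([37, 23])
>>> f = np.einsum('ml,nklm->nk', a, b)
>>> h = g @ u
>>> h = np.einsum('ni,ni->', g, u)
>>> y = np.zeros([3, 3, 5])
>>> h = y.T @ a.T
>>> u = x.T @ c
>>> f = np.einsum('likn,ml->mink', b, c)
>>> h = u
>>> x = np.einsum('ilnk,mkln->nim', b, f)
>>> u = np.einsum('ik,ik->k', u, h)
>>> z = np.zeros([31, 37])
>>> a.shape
(23, 3)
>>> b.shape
(13, 23, 3, 23)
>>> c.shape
(37, 13)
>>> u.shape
(13,)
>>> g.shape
(23, 23)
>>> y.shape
(3, 3, 5)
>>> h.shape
(23, 13)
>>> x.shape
(3, 13, 37)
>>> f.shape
(37, 23, 23, 3)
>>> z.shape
(31, 37)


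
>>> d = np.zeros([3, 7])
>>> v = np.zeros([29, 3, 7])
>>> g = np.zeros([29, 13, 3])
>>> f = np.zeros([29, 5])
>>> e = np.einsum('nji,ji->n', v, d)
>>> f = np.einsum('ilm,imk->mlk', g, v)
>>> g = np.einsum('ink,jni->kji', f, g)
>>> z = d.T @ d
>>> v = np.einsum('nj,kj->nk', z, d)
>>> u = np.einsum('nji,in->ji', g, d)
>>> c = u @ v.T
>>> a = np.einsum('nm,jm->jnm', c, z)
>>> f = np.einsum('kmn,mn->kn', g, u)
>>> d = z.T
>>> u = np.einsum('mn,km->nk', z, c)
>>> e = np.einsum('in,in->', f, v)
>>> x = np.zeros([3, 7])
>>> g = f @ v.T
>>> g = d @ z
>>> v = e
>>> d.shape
(7, 7)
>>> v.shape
()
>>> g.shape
(7, 7)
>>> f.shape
(7, 3)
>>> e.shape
()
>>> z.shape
(7, 7)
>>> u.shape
(7, 29)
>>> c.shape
(29, 7)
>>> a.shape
(7, 29, 7)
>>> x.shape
(3, 7)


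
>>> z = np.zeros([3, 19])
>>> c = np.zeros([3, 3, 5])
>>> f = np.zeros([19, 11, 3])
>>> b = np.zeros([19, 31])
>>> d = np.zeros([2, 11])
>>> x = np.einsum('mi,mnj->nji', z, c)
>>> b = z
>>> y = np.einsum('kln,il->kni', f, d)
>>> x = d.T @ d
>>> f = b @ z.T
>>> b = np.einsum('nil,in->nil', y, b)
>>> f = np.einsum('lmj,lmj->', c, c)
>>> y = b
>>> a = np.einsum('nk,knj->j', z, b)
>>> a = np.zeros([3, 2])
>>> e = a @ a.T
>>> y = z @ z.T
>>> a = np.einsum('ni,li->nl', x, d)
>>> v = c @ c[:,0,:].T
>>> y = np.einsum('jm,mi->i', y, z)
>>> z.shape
(3, 19)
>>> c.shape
(3, 3, 5)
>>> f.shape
()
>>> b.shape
(19, 3, 2)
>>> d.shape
(2, 11)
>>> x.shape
(11, 11)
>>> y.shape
(19,)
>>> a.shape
(11, 2)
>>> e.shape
(3, 3)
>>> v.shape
(3, 3, 3)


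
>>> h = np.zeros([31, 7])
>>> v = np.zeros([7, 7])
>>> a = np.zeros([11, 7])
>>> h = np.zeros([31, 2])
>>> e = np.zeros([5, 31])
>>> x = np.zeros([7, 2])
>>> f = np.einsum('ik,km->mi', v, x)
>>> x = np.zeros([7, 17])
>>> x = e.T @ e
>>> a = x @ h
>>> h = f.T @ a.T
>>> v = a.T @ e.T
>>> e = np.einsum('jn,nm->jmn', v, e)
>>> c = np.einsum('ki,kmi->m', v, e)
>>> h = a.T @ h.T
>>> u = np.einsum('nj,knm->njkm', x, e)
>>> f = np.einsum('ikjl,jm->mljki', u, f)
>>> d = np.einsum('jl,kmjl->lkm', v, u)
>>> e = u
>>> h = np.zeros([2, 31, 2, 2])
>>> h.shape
(2, 31, 2, 2)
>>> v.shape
(2, 5)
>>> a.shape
(31, 2)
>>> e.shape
(31, 31, 2, 5)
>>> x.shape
(31, 31)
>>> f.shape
(7, 5, 2, 31, 31)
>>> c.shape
(31,)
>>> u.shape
(31, 31, 2, 5)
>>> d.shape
(5, 31, 31)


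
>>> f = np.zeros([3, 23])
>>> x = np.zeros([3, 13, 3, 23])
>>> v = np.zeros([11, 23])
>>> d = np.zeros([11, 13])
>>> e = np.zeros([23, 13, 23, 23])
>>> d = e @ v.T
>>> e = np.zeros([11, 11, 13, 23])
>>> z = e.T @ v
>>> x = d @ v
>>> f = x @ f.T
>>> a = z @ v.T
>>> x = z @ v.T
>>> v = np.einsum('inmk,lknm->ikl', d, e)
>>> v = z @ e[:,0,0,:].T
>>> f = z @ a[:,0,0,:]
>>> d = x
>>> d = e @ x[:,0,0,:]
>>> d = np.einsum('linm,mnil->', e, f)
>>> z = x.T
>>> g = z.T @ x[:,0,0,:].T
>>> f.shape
(23, 13, 11, 11)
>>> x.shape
(23, 13, 11, 11)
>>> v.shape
(23, 13, 11, 11)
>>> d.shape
()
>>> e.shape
(11, 11, 13, 23)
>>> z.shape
(11, 11, 13, 23)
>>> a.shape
(23, 13, 11, 11)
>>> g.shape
(23, 13, 11, 23)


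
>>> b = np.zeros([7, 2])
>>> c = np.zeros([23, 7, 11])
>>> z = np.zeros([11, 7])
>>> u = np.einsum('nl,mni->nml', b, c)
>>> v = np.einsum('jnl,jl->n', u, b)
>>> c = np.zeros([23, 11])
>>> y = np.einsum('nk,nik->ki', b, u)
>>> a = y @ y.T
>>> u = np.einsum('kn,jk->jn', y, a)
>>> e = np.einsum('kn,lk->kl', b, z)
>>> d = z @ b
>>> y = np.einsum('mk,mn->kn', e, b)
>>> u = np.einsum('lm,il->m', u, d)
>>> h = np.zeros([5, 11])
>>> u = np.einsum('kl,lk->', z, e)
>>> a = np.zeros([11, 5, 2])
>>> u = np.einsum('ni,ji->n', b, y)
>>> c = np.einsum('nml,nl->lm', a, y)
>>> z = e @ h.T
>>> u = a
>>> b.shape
(7, 2)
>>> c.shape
(2, 5)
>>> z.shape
(7, 5)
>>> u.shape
(11, 5, 2)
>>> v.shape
(23,)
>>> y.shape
(11, 2)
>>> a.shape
(11, 5, 2)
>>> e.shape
(7, 11)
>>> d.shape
(11, 2)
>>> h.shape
(5, 11)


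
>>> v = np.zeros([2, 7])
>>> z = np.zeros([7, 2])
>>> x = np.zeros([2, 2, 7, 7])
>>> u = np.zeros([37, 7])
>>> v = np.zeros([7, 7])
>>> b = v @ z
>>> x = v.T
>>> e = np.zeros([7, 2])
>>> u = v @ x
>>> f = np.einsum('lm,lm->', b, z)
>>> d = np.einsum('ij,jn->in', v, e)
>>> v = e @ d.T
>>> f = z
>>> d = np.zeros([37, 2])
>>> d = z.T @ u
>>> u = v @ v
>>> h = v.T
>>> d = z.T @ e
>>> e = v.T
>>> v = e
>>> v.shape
(7, 7)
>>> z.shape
(7, 2)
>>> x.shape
(7, 7)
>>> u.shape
(7, 7)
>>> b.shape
(7, 2)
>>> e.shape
(7, 7)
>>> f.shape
(7, 2)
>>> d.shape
(2, 2)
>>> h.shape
(7, 7)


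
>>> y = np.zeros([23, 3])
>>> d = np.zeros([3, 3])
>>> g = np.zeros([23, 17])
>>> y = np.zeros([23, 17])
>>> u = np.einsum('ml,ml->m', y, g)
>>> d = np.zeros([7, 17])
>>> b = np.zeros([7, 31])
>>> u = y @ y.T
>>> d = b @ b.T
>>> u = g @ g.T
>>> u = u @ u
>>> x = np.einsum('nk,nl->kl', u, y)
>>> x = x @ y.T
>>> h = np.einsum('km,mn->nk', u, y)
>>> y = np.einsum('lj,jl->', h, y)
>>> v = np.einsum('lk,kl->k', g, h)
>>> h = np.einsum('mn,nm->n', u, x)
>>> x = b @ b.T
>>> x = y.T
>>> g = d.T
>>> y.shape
()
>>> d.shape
(7, 7)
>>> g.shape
(7, 7)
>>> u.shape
(23, 23)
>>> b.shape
(7, 31)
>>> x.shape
()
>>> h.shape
(23,)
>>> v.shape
(17,)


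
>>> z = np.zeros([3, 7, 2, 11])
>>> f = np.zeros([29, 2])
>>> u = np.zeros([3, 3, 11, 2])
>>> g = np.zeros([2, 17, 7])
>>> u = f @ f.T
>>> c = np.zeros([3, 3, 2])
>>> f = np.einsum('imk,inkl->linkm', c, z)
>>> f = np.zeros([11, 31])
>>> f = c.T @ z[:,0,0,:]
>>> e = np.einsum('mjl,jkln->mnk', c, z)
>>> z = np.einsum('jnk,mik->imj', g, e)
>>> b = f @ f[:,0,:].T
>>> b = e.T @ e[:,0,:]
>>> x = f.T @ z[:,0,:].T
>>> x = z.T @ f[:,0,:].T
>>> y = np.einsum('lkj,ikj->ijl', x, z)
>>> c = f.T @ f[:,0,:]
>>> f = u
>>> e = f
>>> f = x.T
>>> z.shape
(11, 3, 2)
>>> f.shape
(2, 3, 2)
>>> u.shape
(29, 29)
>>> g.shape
(2, 17, 7)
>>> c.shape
(11, 3, 11)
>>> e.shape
(29, 29)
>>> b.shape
(7, 11, 7)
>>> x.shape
(2, 3, 2)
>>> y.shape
(11, 2, 2)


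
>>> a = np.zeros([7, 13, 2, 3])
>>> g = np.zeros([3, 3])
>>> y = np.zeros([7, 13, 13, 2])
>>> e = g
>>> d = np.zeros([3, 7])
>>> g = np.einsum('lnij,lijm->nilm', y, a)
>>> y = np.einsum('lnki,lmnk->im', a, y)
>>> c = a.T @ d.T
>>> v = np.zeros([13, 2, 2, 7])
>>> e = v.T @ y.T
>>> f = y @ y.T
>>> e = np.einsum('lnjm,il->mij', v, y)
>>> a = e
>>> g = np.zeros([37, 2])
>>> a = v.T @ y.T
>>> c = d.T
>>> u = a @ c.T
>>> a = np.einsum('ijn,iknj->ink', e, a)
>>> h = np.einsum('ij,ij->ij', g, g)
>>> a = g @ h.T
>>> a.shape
(37, 37)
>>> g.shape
(37, 2)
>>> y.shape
(3, 13)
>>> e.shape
(7, 3, 2)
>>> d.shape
(3, 7)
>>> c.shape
(7, 3)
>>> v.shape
(13, 2, 2, 7)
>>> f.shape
(3, 3)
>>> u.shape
(7, 2, 2, 7)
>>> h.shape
(37, 2)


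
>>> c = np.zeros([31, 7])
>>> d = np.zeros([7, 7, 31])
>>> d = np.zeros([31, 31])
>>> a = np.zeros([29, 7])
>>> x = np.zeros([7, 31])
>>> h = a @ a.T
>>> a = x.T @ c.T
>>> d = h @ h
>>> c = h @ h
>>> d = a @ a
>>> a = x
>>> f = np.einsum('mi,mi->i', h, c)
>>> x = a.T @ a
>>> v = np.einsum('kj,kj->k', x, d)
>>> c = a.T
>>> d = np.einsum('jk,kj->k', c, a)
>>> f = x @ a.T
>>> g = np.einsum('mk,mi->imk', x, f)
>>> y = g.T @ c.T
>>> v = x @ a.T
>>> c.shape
(31, 7)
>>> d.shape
(7,)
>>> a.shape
(7, 31)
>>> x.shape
(31, 31)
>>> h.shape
(29, 29)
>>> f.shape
(31, 7)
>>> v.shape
(31, 7)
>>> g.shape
(7, 31, 31)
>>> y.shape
(31, 31, 31)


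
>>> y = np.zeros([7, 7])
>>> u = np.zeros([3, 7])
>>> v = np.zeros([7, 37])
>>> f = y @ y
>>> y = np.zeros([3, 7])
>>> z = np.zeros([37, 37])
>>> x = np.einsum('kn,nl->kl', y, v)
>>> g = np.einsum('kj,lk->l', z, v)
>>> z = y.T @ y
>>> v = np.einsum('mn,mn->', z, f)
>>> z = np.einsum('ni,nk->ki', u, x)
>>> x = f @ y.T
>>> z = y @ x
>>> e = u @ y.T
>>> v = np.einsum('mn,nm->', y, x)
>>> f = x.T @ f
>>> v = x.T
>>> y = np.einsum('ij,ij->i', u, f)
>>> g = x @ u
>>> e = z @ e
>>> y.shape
(3,)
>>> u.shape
(3, 7)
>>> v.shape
(3, 7)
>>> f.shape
(3, 7)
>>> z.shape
(3, 3)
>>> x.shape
(7, 3)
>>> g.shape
(7, 7)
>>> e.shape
(3, 3)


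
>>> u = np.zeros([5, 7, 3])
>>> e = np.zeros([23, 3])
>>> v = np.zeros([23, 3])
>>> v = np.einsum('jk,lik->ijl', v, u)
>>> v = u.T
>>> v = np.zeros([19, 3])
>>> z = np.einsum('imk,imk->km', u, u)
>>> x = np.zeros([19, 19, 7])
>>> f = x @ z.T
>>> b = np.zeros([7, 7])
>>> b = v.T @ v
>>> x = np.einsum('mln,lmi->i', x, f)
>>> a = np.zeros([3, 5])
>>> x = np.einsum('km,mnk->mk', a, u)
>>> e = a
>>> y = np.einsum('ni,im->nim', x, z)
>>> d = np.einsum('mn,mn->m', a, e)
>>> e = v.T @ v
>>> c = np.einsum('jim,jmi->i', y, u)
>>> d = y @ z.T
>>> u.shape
(5, 7, 3)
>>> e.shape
(3, 3)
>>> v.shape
(19, 3)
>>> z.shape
(3, 7)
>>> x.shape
(5, 3)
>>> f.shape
(19, 19, 3)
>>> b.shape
(3, 3)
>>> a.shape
(3, 5)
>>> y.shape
(5, 3, 7)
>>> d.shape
(5, 3, 3)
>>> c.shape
(3,)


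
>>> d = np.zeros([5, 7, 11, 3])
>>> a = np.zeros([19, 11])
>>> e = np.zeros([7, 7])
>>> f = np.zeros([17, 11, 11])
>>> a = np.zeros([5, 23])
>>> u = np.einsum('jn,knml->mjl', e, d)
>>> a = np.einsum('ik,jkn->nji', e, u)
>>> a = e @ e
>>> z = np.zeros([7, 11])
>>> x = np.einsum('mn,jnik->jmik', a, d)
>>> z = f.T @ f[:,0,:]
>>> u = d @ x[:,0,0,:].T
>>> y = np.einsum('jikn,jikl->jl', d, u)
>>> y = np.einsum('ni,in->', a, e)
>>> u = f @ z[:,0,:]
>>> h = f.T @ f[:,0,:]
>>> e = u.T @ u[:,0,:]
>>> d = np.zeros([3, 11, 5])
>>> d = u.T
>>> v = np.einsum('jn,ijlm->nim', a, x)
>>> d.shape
(11, 11, 17)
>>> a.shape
(7, 7)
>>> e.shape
(11, 11, 11)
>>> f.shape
(17, 11, 11)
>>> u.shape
(17, 11, 11)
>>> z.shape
(11, 11, 11)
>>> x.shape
(5, 7, 11, 3)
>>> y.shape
()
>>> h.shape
(11, 11, 11)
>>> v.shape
(7, 5, 3)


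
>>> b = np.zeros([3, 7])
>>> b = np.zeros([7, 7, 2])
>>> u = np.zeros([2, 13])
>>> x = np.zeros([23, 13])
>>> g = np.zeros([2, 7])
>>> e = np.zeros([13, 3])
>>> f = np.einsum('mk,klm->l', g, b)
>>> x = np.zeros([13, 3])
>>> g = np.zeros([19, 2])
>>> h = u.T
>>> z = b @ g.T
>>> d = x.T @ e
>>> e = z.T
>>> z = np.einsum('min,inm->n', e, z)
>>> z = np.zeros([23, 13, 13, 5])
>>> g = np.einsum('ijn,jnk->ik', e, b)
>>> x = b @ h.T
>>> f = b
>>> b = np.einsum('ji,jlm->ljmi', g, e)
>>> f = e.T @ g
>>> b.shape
(7, 19, 7, 2)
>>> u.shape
(2, 13)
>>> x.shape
(7, 7, 13)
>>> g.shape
(19, 2)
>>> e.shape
(19, 7, 7)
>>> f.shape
(7, 7, 2)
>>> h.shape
(13, 2)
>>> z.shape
(23, 13, 13, 5)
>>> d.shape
(3, 3)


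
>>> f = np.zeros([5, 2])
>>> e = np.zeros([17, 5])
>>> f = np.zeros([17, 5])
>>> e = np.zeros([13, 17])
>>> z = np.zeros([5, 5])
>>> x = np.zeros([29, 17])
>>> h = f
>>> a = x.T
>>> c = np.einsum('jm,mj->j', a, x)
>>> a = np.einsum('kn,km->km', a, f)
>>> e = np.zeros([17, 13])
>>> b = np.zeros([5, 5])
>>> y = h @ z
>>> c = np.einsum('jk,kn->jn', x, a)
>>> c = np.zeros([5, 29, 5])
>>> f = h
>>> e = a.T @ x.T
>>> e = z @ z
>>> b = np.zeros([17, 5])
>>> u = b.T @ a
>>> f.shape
(17, 5)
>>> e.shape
(5, 5)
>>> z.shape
(5, 5)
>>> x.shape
(29, 17)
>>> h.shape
(17, 5)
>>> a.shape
(17, 5)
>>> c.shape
(5, 29, 5)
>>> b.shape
(17, 5)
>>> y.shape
(17, 5)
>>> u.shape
(5, 5)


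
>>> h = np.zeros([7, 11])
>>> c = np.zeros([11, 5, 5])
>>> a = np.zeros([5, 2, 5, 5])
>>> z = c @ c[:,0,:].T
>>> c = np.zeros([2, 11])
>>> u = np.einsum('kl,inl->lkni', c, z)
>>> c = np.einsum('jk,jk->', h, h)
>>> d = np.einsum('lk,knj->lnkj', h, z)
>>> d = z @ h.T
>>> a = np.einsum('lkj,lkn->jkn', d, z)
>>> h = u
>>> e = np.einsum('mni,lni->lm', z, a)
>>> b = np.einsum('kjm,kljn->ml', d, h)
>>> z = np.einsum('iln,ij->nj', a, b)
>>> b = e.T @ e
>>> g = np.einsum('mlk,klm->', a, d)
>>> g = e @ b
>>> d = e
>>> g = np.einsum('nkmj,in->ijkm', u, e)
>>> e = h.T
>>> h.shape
(11, 2, 5, 11)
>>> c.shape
()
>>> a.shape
(7, 5, 11)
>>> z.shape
(11, 2)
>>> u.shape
(11, 2, 5, 11)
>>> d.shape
(7, 11)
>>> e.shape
(11, 5, 2, 11)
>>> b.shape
(11, 11)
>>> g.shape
(7, 11, 2, 5)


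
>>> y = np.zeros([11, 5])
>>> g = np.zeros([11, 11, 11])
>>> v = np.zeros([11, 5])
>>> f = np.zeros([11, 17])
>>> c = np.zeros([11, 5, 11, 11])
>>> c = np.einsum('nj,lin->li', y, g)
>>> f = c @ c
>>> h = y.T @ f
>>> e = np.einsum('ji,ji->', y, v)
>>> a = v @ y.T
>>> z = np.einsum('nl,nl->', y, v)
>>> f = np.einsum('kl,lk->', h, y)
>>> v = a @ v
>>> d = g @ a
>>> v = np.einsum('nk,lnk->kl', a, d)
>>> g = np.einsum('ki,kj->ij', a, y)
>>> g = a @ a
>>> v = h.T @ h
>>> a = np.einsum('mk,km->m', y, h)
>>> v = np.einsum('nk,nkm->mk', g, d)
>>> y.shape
(11, 5)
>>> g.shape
(11, 11)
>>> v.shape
(11, 11)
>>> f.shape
()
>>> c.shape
(11, 11)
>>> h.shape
(5, 11)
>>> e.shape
()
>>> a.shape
(11,)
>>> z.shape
()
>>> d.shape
(11, 11, 11)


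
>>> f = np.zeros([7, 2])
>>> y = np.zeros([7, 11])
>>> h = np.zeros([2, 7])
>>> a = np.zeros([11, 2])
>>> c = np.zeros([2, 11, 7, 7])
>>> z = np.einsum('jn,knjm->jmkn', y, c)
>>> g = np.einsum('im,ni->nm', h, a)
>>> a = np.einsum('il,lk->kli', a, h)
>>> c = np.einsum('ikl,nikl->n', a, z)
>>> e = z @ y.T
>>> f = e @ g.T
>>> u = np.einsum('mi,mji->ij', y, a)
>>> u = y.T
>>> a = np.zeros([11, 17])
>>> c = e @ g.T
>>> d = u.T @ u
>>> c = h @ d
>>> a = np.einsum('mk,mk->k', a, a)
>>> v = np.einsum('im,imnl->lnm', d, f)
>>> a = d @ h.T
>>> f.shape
(7, 7, 2, 11)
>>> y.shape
(7, 11)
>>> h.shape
(2, 7)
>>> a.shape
(7, 2)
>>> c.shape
(2, 7)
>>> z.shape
(7, 7, 2, 11)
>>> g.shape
(11, 7)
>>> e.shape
(7, 7, 2, 7)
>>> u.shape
(11, 7)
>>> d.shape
(7, 7)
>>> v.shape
(11, 2, 7)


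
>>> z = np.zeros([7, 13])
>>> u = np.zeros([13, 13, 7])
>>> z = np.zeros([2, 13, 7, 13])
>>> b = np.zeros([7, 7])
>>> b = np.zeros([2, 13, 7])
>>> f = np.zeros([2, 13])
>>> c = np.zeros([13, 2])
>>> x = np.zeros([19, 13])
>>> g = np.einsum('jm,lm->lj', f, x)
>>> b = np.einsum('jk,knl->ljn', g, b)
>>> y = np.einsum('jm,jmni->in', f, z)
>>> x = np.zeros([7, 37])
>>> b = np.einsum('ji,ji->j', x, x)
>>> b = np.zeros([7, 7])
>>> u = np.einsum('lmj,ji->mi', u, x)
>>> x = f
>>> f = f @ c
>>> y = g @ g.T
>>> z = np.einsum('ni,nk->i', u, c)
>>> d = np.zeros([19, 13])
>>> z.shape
(37,)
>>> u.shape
(13, 37)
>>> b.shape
(7, 7)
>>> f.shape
(2, 2)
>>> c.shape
(13, 2)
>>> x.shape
(2, 13)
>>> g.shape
(19, 2)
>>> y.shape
(19, 19)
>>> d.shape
(19, 13)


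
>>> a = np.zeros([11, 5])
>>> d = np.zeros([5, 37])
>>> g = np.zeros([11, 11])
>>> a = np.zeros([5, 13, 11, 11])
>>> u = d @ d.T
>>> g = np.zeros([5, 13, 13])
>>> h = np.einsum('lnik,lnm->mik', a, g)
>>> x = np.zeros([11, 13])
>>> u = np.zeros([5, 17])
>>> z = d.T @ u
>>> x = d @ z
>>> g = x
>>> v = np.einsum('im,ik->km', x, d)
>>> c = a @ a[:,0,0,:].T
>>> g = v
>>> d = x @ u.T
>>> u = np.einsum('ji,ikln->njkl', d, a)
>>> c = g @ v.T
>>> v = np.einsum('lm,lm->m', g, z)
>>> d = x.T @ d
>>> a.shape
(5, 13, 11, 11)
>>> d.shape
(17, 5)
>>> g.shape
(37, 17)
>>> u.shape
(11, 5, 13, 11)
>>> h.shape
(13, 11, 11)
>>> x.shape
(5, 17)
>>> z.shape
(37, 17)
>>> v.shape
(17,)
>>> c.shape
(37, 37)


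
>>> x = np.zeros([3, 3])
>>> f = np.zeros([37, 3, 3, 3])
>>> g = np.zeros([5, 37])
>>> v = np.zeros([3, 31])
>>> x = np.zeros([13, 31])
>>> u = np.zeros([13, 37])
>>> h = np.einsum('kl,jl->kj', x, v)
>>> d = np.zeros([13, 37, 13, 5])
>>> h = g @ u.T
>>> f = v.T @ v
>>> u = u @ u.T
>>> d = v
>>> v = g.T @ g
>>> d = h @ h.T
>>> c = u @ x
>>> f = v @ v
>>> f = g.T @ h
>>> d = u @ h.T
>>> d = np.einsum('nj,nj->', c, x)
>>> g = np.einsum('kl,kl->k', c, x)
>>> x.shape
(13, 31)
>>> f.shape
(37, 13)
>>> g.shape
(13,)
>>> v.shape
(37, 37)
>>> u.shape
(13, 13)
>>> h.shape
(5, 13)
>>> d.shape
()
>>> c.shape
(13, 31)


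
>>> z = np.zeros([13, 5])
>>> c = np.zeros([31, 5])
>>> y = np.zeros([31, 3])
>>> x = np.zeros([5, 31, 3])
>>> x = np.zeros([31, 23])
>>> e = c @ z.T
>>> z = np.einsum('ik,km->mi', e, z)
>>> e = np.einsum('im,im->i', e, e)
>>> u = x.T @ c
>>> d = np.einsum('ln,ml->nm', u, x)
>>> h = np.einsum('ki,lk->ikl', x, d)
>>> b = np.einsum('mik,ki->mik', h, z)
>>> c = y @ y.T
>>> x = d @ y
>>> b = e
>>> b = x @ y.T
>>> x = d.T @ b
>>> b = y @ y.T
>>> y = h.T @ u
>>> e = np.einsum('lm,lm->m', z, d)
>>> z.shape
(5, 31)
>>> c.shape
(31, 31)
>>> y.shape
(5, 31, 5)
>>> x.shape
(31, 31)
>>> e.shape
(31,)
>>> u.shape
(23, 5)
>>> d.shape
(5, 31)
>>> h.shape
(23, 31, 5)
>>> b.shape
(31, 31)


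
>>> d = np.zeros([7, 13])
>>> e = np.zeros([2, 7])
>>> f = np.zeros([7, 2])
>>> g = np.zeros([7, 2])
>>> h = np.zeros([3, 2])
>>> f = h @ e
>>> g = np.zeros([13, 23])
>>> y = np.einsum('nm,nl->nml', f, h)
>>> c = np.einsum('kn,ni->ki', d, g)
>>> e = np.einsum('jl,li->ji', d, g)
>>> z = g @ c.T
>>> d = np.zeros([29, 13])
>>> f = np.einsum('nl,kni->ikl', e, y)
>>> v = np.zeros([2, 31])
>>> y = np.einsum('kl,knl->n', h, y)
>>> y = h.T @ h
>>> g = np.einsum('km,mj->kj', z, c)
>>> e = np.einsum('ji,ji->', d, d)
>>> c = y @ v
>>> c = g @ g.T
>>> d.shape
(29, 13)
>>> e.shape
()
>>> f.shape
(2, 3, 23)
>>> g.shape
(13, 23)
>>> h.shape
(3, 2)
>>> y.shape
(2, 2)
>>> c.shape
(13, 13)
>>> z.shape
(13, 7)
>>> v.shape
(2, 31)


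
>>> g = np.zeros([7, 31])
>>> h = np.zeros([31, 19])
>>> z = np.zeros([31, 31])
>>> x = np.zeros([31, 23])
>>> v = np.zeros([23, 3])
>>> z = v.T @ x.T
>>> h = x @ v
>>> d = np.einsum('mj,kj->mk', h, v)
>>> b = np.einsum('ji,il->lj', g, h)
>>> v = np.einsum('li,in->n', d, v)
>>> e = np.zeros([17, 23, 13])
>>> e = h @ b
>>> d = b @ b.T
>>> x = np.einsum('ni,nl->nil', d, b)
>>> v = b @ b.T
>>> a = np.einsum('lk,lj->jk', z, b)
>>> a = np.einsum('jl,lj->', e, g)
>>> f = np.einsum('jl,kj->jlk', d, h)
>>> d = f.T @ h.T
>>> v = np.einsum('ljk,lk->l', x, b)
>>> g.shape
(7, 31)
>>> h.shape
(31, 3)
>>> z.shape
(3, 31)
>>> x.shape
(3, 3, 7)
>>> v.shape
(3,)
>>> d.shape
(31, 3, 31)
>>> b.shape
(3, 7)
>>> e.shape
(31, 7)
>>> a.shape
()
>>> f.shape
(3, 3, 31)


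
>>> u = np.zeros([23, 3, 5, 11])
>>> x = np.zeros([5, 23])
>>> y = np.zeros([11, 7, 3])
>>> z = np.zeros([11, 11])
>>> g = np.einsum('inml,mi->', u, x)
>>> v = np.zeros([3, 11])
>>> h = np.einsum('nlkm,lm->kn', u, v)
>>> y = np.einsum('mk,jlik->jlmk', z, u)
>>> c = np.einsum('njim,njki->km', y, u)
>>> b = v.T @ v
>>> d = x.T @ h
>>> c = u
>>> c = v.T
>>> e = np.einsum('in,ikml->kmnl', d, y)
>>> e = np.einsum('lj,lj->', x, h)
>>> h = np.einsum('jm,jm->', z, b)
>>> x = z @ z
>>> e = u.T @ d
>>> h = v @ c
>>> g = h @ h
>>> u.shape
(23, 3, 5, 11)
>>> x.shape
(11, 11)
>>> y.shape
(23, 3, 11, 11)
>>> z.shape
(11, 11)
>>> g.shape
(3, 3)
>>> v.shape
(3, 11)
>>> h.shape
(3, 3)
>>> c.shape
(11, 3)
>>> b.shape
(11, 11)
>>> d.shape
(23, 23)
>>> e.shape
(11, 5, 3, 23)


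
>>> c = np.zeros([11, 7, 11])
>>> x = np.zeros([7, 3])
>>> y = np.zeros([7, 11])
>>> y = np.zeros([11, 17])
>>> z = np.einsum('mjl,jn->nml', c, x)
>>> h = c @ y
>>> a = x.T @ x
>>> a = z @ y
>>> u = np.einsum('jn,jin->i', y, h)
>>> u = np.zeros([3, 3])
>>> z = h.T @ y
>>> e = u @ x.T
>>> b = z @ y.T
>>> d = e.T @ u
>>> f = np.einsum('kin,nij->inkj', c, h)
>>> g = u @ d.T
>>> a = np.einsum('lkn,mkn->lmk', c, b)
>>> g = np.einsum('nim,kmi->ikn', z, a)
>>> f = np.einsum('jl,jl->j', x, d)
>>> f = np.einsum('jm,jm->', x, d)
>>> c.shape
(11, 7, 11)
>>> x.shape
(7, 3)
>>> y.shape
(11, 17)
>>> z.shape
(17, 7, 17)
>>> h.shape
(11, 7, 17)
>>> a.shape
(11, 17, 7)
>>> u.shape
(3, 3)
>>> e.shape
(3, 7)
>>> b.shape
(17, 7, 11)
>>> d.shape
(7, 3)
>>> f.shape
()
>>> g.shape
(7, 11, 17)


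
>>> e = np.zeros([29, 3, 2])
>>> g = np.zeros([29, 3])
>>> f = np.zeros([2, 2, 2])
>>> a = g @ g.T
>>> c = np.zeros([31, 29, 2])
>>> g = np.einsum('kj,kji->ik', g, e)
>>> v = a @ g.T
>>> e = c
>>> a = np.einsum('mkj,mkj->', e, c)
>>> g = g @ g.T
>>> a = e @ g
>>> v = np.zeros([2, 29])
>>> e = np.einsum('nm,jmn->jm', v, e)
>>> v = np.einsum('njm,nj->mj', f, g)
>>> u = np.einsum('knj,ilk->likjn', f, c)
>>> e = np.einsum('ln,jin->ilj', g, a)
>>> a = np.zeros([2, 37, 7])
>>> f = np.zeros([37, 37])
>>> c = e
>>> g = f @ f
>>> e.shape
(29, 2, 31)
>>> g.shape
(37, 37)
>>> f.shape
(37, 37)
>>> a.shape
(2, 37, 7)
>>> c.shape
(29, 2, 31)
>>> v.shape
(2, 2)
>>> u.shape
(29, 31, 2, 2, 2)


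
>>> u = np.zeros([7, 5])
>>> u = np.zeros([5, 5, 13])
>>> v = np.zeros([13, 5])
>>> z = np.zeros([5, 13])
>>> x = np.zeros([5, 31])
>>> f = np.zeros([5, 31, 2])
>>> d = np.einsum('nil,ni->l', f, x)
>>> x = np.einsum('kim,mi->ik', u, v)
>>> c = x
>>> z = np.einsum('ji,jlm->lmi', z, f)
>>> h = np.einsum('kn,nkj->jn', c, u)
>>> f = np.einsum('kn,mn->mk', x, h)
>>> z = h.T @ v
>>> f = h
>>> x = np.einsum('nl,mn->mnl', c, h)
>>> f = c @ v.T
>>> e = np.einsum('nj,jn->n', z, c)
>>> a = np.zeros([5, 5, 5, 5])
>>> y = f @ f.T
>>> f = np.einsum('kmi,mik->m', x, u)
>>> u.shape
(5, 5, 13)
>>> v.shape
(13, 5)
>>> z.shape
(5, 5)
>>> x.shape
(13, 5, 5)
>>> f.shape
(5,)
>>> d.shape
(2,)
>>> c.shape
(5, 5)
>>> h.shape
(13, 5)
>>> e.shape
(5,)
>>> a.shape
(5, 5, 5, 5)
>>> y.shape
(5, 5)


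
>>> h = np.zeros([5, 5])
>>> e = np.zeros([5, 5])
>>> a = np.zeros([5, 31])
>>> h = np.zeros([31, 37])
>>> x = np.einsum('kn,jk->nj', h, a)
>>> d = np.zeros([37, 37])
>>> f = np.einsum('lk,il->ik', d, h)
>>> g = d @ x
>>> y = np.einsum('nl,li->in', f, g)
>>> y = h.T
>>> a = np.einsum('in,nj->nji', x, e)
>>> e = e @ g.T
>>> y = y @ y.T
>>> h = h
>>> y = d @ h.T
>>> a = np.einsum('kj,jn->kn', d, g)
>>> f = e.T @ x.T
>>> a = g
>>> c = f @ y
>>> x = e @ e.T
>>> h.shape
(31, 37)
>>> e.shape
(5, 37)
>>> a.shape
(37, 5)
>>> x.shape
(5, 5)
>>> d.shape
(37, 37)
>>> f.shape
(37, 37)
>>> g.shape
(37, 5)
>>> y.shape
(37, 31)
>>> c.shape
(37, 31)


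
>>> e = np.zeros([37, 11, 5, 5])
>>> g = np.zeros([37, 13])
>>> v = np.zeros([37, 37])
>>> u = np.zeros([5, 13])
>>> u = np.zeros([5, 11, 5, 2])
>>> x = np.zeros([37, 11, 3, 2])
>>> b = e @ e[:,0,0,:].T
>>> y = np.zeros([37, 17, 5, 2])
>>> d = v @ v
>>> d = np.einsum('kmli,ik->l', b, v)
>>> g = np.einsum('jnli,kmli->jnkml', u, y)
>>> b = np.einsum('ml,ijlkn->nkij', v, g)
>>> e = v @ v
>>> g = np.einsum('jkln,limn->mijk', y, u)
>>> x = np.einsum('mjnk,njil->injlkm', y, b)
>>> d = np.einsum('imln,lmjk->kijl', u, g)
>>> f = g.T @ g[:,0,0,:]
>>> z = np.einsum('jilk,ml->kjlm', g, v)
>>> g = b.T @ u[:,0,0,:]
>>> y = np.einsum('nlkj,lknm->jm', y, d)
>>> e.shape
(37, 37)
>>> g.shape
(11, 5, 17, 2)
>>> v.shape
(37, 37)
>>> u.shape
(5, 11, 5, 2)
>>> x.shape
(5, 5, 17, 11, 2, 37)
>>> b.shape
(5, 17, 5, 11)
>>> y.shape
(2, 5)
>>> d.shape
(17, 5, 37, 5)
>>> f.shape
(17, 37, 11, 17)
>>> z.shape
(17, 5, 37, 37)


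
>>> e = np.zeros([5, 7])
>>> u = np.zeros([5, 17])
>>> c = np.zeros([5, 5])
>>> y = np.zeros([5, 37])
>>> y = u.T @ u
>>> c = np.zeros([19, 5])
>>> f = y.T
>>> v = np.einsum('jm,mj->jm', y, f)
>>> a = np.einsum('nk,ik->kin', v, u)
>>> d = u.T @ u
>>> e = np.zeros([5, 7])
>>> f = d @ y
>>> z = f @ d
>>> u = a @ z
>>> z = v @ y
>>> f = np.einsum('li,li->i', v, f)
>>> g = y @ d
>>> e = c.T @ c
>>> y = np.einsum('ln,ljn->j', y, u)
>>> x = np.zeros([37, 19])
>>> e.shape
(5, 5)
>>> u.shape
(17, 5, 17)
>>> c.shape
(19, 5)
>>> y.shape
(5,)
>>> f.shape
(17,)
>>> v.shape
(17, 17)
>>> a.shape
(17, 5, 17)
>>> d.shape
(17, 17)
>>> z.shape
(17, 17)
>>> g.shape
(17, 17)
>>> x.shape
(37, 19)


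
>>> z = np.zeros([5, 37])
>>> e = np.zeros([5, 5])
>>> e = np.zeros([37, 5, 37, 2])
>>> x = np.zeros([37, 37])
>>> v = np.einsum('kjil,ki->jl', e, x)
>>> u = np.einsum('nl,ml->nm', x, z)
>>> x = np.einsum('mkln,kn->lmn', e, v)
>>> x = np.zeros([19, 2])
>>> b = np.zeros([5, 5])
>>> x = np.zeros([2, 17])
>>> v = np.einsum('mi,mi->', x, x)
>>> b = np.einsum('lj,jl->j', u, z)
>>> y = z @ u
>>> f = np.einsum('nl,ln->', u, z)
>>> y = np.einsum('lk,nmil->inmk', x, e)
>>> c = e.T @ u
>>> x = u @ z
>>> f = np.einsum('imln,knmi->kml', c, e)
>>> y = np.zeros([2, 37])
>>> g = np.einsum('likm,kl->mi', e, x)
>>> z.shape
(5, 37)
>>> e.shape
(37, 5, 37, 2)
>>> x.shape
(37, 37)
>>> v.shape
()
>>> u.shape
(37, 5)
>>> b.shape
(5,)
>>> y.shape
(2, 37)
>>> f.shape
(37, 37, 5)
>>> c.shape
(2, 37, 5, 5)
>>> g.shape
(2, 5)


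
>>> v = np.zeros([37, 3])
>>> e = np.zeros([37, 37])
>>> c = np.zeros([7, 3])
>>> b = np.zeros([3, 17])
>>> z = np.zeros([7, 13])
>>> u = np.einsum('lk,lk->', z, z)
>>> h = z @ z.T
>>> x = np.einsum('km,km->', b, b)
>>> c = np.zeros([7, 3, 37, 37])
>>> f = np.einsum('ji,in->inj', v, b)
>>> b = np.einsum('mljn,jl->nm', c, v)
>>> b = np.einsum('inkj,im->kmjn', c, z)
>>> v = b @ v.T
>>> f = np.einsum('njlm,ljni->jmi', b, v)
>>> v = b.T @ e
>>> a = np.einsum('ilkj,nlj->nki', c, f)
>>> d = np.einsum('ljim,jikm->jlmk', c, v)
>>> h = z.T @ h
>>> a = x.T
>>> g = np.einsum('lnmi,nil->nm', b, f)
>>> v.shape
(3, 37, 13, 37)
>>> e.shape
(37, 37)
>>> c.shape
(7, 3, 37, 37)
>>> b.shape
(37, 13, 37, 3)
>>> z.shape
(7, 13)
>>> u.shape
()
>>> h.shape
(13, 7)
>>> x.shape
()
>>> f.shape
(13, 3, 37)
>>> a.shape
()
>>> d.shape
(3, 7, 37, 13)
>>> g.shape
(13, 37)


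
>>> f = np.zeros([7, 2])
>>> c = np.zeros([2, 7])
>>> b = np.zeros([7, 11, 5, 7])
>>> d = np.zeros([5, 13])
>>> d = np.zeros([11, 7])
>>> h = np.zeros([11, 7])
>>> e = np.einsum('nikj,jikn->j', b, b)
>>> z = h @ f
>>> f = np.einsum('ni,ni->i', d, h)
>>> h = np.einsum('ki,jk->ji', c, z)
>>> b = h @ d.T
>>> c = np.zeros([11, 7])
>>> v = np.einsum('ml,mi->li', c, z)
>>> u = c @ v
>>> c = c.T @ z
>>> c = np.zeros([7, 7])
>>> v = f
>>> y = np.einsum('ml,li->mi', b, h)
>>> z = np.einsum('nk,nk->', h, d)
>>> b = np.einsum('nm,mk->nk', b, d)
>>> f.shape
(7,)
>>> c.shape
(7, 7)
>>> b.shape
(11, 7)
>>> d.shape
(11, 7)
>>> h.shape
(11, 7)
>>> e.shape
(7,)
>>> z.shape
()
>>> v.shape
(7,)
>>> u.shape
(11, 2)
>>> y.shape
(11, 7)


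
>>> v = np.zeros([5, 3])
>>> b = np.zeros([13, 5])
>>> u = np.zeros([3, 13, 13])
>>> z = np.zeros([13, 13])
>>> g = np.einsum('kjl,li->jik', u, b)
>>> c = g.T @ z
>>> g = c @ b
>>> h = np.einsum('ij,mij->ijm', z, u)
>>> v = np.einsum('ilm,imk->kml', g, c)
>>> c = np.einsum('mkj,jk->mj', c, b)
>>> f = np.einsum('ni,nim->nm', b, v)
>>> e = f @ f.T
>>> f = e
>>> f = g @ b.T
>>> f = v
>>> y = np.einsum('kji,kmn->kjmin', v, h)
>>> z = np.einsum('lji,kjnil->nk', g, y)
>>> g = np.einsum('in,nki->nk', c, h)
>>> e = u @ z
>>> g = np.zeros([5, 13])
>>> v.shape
(13, 5, 5)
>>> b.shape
(13, 5)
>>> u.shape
(3, 13, 13)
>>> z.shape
(13, 13)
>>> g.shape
(5, 13)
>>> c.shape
(3, 13)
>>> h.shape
(13, 13, 3)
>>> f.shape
(13, 5, 5)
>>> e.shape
(3, 13, 13)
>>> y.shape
(13, 5, 13, 5, 3)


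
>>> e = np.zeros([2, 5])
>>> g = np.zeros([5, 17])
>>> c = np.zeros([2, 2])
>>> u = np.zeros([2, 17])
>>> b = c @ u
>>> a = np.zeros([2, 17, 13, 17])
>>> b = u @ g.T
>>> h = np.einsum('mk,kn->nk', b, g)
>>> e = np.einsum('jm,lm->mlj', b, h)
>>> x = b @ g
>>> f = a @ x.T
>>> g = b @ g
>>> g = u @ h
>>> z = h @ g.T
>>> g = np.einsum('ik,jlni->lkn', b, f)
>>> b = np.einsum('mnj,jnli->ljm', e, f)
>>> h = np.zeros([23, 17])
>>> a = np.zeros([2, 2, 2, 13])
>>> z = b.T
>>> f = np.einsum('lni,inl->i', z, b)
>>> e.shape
(5, 17, 2)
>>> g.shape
(17, 5, 13)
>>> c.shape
(2, 2)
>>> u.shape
(2, 17)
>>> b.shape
(13, 2, 5)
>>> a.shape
(2, 2, 2, 13)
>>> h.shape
(23, 17)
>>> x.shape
(2, 17)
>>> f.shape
(13,)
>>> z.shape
(5, 2, 13)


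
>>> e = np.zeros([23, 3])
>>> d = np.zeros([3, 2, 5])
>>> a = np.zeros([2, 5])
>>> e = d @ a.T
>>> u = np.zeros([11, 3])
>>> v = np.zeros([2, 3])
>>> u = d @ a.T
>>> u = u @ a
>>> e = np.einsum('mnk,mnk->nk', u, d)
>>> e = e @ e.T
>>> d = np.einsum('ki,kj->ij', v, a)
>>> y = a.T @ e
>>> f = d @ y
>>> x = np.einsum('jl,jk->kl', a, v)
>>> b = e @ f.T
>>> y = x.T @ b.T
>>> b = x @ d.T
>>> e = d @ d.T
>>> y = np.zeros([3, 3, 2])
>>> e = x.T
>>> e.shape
(5, 3)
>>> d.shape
(3, 5)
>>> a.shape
(2, 5)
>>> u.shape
(3, 2, 5)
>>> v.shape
(2, 3)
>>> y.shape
(3, 3, 2)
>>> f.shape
(3, 2)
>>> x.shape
(3, 5)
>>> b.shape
(3, 3)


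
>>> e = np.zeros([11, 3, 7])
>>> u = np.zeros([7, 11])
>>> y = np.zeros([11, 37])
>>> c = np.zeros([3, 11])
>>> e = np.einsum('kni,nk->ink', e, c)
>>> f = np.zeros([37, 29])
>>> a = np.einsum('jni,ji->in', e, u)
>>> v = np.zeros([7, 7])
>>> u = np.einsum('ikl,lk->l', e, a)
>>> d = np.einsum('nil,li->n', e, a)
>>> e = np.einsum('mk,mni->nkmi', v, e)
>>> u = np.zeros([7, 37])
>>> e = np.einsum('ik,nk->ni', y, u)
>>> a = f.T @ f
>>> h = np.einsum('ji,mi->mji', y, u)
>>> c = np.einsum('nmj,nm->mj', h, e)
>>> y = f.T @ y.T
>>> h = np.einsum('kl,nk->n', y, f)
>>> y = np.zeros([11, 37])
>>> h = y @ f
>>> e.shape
(7, 11)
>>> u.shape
(7, 37)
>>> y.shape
(11, 37)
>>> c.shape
(11, 37)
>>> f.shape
(37, 29)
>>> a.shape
(29, 29)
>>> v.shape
(7, 7)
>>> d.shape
(7,)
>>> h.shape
(11, 29)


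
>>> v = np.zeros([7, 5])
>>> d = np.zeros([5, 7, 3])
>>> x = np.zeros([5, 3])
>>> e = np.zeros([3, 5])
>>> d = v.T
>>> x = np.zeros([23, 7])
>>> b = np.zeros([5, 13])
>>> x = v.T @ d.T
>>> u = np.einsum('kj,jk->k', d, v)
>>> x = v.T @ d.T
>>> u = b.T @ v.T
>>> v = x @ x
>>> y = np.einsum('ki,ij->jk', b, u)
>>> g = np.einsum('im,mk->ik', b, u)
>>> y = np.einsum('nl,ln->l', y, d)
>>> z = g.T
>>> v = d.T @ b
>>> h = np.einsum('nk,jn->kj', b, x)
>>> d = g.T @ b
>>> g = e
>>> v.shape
(7, 13)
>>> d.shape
(7, 13)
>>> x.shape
(5, 5)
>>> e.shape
(3, 5)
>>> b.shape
(5, 13)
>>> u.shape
(13, 7)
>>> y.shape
(5,)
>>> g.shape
(3, 5)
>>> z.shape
(7, 5)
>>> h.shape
(13, 5)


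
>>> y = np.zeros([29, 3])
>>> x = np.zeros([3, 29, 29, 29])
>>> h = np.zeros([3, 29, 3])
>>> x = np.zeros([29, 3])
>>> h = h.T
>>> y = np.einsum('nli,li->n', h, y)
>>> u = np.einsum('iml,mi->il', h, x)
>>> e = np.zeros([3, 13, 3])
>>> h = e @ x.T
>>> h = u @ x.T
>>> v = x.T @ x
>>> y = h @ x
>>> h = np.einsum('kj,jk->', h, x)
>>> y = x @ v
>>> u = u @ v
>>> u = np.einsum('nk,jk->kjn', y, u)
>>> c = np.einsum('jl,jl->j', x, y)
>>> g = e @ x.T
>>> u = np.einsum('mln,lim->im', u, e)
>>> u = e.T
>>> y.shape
(29, 3)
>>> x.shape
(29, 3)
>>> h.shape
()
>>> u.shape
(3, 13, 3)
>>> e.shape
(3, 13, 3)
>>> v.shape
(3, 3)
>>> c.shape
(29,)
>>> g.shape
(3, 13, 29)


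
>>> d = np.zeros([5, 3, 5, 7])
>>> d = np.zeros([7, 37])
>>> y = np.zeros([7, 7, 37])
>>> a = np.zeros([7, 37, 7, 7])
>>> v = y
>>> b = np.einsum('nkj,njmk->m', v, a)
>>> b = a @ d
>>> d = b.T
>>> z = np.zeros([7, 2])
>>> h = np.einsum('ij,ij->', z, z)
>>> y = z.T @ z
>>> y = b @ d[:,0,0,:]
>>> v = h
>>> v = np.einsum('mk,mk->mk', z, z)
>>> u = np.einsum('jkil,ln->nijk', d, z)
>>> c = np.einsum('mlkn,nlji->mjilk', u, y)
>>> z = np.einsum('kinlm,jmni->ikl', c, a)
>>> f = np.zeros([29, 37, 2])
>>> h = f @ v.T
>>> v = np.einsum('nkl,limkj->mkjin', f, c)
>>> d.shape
(37, 7, 37, 7)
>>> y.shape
(7, 37, 7, 7)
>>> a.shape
(7, 37, 7, 7)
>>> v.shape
(7, 37, 37, 7, 29)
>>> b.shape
(7, 37, 7, 37)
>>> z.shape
(7, 2, 37)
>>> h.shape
(29, 37, 7)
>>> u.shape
(2, 37, 37, 7)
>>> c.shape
(2, 7, 7, 37, 37)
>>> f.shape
(29, 37, 2)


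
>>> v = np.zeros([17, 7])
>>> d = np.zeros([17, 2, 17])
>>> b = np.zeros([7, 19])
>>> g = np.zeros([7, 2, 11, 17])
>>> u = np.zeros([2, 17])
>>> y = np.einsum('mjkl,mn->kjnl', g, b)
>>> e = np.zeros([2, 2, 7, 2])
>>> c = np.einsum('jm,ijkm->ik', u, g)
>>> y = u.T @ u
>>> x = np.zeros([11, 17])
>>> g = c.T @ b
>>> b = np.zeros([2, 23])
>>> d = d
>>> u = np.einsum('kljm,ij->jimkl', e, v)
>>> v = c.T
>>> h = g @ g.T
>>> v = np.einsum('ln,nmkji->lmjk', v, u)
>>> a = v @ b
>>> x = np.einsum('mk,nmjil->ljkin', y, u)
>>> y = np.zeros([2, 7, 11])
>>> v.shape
(11, 17, 2, 2)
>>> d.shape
(17, 2, 17)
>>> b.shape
(2, 23)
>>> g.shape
(11, 19)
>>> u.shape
(7, 17, 2, 2, 2)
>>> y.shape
(2, 7, 11)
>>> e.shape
(2, 2, 7, 2)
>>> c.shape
(7, 11)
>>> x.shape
(2, 2, 17, 2, 7)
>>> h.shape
(11, 11)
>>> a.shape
(11, 17, 2, 23)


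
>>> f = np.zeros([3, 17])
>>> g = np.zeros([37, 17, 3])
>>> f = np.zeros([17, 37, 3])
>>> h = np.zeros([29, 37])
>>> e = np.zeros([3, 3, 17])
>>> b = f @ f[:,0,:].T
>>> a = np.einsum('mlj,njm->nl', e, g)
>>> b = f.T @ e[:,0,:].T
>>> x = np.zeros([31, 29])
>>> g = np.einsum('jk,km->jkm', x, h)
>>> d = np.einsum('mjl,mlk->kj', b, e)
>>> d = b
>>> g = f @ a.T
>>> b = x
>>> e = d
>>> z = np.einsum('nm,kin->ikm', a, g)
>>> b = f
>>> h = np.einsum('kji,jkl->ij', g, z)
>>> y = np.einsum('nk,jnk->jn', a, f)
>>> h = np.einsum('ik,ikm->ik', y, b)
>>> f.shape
(17, 37, 3)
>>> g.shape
(17, 37, 37)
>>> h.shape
(17, 37)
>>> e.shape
(3, 37, 3)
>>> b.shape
(17, 37, 3)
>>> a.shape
(37, 3)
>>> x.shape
(31, 29)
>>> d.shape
(3, 37, 3)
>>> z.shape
(37, 17, 3)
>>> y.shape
(17, 37)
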